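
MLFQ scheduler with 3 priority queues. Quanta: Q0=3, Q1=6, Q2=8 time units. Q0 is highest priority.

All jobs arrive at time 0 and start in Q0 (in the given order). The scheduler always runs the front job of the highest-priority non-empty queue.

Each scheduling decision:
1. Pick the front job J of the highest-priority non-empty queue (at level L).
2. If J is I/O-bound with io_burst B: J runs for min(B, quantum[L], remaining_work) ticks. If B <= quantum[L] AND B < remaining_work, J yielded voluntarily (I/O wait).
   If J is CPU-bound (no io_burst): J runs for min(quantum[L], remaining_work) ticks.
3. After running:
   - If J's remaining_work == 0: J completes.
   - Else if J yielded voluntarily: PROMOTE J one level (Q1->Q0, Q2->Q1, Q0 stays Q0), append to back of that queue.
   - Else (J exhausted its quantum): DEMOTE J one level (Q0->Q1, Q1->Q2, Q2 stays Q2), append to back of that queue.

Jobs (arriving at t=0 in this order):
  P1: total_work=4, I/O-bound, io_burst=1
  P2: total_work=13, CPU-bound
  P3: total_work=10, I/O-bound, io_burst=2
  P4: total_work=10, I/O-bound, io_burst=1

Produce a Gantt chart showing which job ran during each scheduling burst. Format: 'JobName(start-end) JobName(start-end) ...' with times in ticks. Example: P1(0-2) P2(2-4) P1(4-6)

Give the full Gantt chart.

t=0-1: P1@Q0 runs 1, rem=3, I/O yield, promote→Q0. Q0=[P2,P3,P4,P1] Q1=[] Q2=[]
t=1-4: P2@Q0 runs 3, rem=10, quantum used, demote→Q1. Q0=[P3,P4,P1] Q1=[P2] Q2=[]
t=4-6: P3@Q0 runs 2, rem=8, I/O yield, promote→Q0. Q0=[P4,P1,P3] Q1=[P2] Q2=[]
t=6-7: P4@Q0 runs 1, rem=9, I/O yield, promote→Q0. Q0=[P1,P3,P4] Q1=[P2] Q2=[]
t=7-8: P1@Q0 runs 1, rem=2, I/O yield, promote→Q0. Q0=[P3,P4,P1] Q1=[P2] Q2=[]
t=8-10: P3@Q0 runs 2, rem=6, I/O yield, promote→Q0. Q0=[P4,P1,P3] Q1=[P2] Q2=[]
t=10-11: P4@Q0 runs 1, rem=8, I/O yield, promote→Q0. Q0=[P1,P3,P4] Q1=[P2] Q2=[]
t=11-12: P1@Q0 runs 1, rem=1, I/O yield, promote→Q0. Q0=[P3,P4,P1] Q1=[P2] Q2=[]
t=12-14: P3@Q0 runs 2, rem=4, I/O yield, promote→Q0. Q0=[P4,P1,P3] Q1=[P2] Q2=[]
t=14-15: P4@Q0 runs 1, rem=7, I/O yield, promote→Q0. Q0=[P1,P3,P4] Q1=[P2] Q2=[]
t=15-16: P1@Q0 runs 1, rem=0, completes. Q0=[P3,P4] Q1=[P2] Q2=[]
t=16-18: P3@Q0 runs 2, rem=2, I/O yield, promote→Q0. Q0=[P4,P3] Q1=[P2] Q2=[]
t=18-19: P4@Q0 runs 1, rem=6, I/O yield, promote→Q0. Q0=[P3,P4] Q1=[P2] Q2=[]
t=19-21: P3@Q0 runs 2, rem=0, completes. Q0=[P4] Q1=[P2] Q2=[]
t=21-22: P4@Q0 runs 1, rem=5, I/O yield, promote→Q0. Q0=[P4] Q1=[P2] Q2=[]
t=22-23: P4@Q0 runs 1, rem=4, I/O yield, promote→Q0. Q0=[P4] Q1=[P2] Q2=[]
t=23-24: P4@Q0 runs 1, rem=3, I/O yield, promote→Q0. Q0=[P4] Q1=[P2] Q2=[]
t=24-25: P4@Q0 runs 1, rem=2, I/O yield, promote→Q0. Q0=[P4] Q1=[P2] Q2=[]
t=25-26: P4@Q0 runs 1, rem=1, I/O yield, promote→Q0. Q0=[P4] Q1=[P2] Q2=[]
t=26-27: P4@Q0 runs 1, rem=0, completes. Q0=[] Q1=[P2] Q2=[]
t=27-33: P2@Q1 runs 6, rem=4, quantum used, demote→Q2. Q0=[] Q1=[] Q2=[P2]
t=33-37: P2@Q2 runs 4, rem=0, completes. Q0=[] Q1=[] Q2=[]

Answer: P1(0-1) P2(1-4) P3(4-6) P4(6-7) P1(7-8) P3(8-10) P4(10-11) P1(11-12) P3(12-14) P4(14-15) P1(15-16) P3(16-18) P4(18-19) P3(19-21) P4(21-22) P4(22-23) P4(23-24) P4(24-25) P4(25-26) P4(26-27) P2(27-33) P2(33-37)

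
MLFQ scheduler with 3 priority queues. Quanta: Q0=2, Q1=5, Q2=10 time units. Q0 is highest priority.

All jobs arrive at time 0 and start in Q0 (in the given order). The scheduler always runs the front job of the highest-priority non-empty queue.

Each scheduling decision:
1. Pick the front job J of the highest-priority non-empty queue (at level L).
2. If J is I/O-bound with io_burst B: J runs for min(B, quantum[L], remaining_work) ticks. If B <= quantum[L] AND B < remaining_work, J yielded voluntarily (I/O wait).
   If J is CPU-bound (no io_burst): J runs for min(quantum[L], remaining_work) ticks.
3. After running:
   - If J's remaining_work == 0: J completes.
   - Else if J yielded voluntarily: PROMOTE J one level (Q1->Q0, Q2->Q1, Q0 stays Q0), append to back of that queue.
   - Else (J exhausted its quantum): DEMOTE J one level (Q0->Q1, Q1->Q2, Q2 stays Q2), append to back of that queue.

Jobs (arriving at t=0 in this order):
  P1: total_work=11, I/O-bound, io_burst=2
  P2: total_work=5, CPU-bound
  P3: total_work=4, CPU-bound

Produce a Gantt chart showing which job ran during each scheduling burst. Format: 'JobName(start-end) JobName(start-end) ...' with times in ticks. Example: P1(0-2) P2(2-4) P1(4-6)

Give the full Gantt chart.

Answer: P1(0-2) P2(2-4) P3(4-6) P1(6-8) P1(8-10) P1(10-12) P1(12-14) P1(14-15) P2(15-18) P3(18-20)

Derivation:
t=0-2: P1@Q0 runs 2, rem=9, I/O yield, promote→Q0. Q0=[P2,P3,P1] Q1=[] Q2=[]
t=2-4: P2@Q0 runs 2, rem=3, quantum used, demote→Q1. Q0=[P3,P1] Q1=[P2] Q2=[]
t=4-6: P3@Q0 runs 2, rem=2, quantum used, demote→Q1. Q0=[P1] Q1=[P2,P3] Q2=[]
t=6-8: P1@Q0 runs 2, rem=7, I/O yield, promote→Q0. Q0=[P1] Q1=[P2,P3] Q2=[]
t=8-10: P1@Q0 runs 2, rem=5, I/O yield, promote→Q0. Q0=[P1] Q1=[P2,P3] Q2=[]
t=10-12: P1@Q0 runs 2, rem=3, I/O yield, promote→Q0. Q0=[P1] Q1=[P2,P3] Q2=[]
t=12-14: P1@Q0 runs 2, rem=1, I/O yield, promote→Q0. Q0=[P1] Q1=[P2,P3] Q2=[]
t=14-15: P1@Q0 runs 1, rem=0, completes. Q0=[] Q1=[P2,P3] Q2=[]
t=15-18: P2@Q1 runs 3, rem=0, completes. Q0=[] Q1=[P3] Q2=[]
t=18-20: P3@Q1 runs 2, rem=0, completes. Q0=[] Q1=[] Q2=[]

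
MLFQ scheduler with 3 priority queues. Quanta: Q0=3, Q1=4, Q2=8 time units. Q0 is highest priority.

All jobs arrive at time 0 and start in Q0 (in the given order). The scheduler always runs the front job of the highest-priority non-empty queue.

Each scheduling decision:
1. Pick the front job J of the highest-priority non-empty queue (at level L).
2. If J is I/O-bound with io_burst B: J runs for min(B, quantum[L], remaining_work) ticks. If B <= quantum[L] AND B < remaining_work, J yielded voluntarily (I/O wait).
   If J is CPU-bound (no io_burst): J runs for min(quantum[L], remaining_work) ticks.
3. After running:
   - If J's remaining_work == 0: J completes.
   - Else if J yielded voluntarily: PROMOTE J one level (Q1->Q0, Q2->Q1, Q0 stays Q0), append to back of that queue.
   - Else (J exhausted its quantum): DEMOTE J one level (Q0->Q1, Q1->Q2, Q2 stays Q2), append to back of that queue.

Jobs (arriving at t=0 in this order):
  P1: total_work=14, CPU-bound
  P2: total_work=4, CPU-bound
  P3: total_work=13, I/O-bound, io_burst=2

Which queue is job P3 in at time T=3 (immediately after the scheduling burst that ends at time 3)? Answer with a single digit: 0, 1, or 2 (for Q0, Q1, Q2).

t=0-3: P1@Q0 runs 3, rem=11, quantum used, demote→Q1. Q0=[P2,P3] Q1=[P1] Q2=[]
t=3-6: P2@Q0 runs 3, rem=1, quantum used, demote→Q1. Q0=[P3] Q1=[P1,P2] Q2=[]
t=6-8: P3@Q0 runs 2, rem=11, I/O yield, promote→Q0. Q0=[P3] Q1=[P1,P2] Q2=[]
t=8-10: P3@Q0 runs 2, rem=9, I/O yield, promote→Q0. Q0=[P3] Q1=[P1,P2] Q2=[]
t=10-12: P3@Q0 runs 2, rem=7, I/O yield, promote→Q0. Q0=[P3] Q1=[P1,P2] Q2=[]
t=12-14: P3@Q0 runs 2, rem=5, I/O yield, promote→Q0. Q0=[P3] Q1=[P1,P2] Q2=[]
t=14-16: P3@Q0 runs 2, rem=3, I/O yield, promote→Q0. Q0=[P3] Q1=[P1,P2] Q2=[]
t=16-18: P3@Q0 runs 2, rem=1, I/O yield, promote→Q0. Q0=[P3] Q1=[P1,P2] Q2=[]
t=18-19: P3@Q0 runs 1, rem=0, completes. Q0=[] Q1=[P1,P2] Q2=[]
t=19-23: P1@Q1 runs 4, rem=7, quantum used, demote→Q2. Q0=[] Q1=[P2] Q2=[P1]
t=23-24: P2@Q1 runs 1, rem=0, completes. Q0=[] Q1=[] Q2=[P1]
t=24-31: P1@Q2 runs 7, rem=0, completes. Q0=[] Q1=[] Q2=[]

Answer: 0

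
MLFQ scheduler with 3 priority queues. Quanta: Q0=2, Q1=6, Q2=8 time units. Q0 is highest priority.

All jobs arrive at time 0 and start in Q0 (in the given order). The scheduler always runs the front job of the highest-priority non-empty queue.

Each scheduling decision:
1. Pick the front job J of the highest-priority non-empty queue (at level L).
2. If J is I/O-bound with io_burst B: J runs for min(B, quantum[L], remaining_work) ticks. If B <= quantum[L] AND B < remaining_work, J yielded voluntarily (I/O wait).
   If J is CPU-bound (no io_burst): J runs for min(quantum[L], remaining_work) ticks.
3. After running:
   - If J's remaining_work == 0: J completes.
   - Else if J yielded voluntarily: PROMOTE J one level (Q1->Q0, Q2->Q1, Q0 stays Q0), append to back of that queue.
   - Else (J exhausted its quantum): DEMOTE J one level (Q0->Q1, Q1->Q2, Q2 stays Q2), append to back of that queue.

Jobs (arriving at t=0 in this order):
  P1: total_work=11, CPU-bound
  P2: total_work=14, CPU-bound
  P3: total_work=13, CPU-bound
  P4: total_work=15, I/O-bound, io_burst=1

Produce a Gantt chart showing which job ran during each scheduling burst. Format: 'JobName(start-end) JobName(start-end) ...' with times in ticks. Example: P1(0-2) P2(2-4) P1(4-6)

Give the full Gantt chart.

t=0-2: P1@Q0 runs 2, rem=9, quantum used, demote→Q1. Q0=[P2,P3,P4] Q1=[P1] Q2=[]
t=2-4: P2@Q0 runs 2, rem=12, quantum used, demote→Q1. Q0=[P3,P4] Q1=[P1,P2] Q2=[]
t=4-6: P3@Q0 runs 2, rem=11, quantum used, demote→Q1. Q0=[P4] Q1=[P1,P2,P3] Q2=[]
t=6-7: P4@Q0 runs 1, rem=14, I/O yield, promote→Q0. Q0=[P4] Q1=[P1,P2,P3] Q2=[]
t=7-8: P4@Q0 runs 1, rem=13, I/O yield, promote→Q0. Q0=[P4] Q1=[P1,P2,P3] Q2=[]
t=8-9: P4@Q0 runs 1, rem=12, I/O yield, promote→Q0. Q0=[P4] Q1=[P1,P2,P3] Q2=[]
t=9-10: P4@Q0 runs 1, rem=11, I/O yield, promote→Q0. Q0=[P4] Q1=[P1,P2,P3] Q2=[]
t=10-11: P4@Q0 runs 1, rem=10, I/O yield, promote→Q0. Q0=[P4] Q1=[P1,P2,P3] Q2=[]
t=11-12: P4@Q0 runs 1, rem=9, I/O yield, promote→Q0. Q0=[P4] Q1=[P1,P2,P3] Q2=[]
t=12-13: P4@Q0 runs 1, rem=8, I/O yield, promote→Q0. Q0=[P4] Q1=[P1,P2,P3] Q2=[]
t=13-14: P4@Q0 runs 1, rem=7, I/O yield, promote→Q0. Q0=[P4] Q1=[P1,P2,P3] Q2=[]
t=14-15: P4@Q0 runs 1, rem=6, I/O yield, promote→Q0. Q0=[P4] Q1=[P1,P2,P3] Q2=[]
t=15-16: P4@Q0 runs 1, rem=5, I/O yield, promote→Q0. Q0=[P4] Q1=[P1,P2,P3] Q2=[]
t=16-17: P4@Q0 runs 1, rem=4, I/O yield, promote→Q0. Q0=[P4] Q1=[P1,P2,P3] Q2=[]
t=17-18: P4@Q0 runs 1, rem=3, I/O yield, promote→Q0. Q0=[P4] Q1=[P1,P2,P3] Q2=[]
t=18-19: P4@Q0 runs 1, rem=2, I/O yield, promote→Q0. Q0=[P4] Q1=[P1,P2,P3] Q2=[]
t=19-20: P4@Q0 runs 1, rem=1, I/O yield, promote→Q0. Q0=[P4] Q1=[P1,P2,P3] Q2=[]
t=20-21: P4@Q0 runs 1, rem=0, completes. Q0=[] Q1=[P1,P2,P3] Q2=[]
t=21-27: P1@Q1 runs 6, rem=3, quantum used, demote→Q2. Q0=[] Q1=[P2,P3] Q2=[P1]
t=27-33: P2@Q1 runs 6, rem=6, quantum used, demote→Q2. Q0=[] Q1=[P3] Q2=[P1,P2]
t=33-39: P3@Q1 runs 6, rem=5, quantum used, demote→Q2. Q0=[] Q1=[] Q2=[P1,P2,P3]
t=39-42: P1@Q2 runs 3, rem=0, completes. Q0=[] Q1=[] Q2=[P2,P3]
t=42-48: P2@Q2 runs 6, rem=0, completes. Q0=[] Q1=[] Q2=[P3]
t=48-53: P3@Q2 runs 5, rem=0, completes. Q0=[] Q1=[] Q2=[]

Answer: P1(0-2) P2(2-4) P3(4-6) P4(6-7) P4(7-8) P4(8-9) P4(9-10) P4(10-11) P4(11-12) P4(12-13) P4(13-14) P4(14-15) P4(15-16) P4(16-17) P4(17-18) P4(18-19) P4(19-20) P4(20-21) P1(21-27) P2(27-33) P3(33-39) P1(39-42) P2(42-48) P3(48-53)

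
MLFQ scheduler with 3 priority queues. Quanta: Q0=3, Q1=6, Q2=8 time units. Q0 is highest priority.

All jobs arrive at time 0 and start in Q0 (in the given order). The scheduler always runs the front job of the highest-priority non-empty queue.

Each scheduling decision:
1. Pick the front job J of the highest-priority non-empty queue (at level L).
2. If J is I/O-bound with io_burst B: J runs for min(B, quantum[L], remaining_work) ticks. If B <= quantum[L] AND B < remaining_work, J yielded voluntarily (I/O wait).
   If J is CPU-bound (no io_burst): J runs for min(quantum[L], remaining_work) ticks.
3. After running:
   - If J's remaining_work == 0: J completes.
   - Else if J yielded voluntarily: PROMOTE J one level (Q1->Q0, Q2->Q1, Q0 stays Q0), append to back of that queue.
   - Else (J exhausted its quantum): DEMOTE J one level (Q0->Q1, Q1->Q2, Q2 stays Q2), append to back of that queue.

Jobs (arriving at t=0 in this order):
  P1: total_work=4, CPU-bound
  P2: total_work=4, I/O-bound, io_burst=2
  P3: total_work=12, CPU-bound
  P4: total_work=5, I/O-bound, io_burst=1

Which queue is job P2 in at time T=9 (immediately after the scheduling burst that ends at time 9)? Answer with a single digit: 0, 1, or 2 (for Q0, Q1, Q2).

t=0-3: P1@Q0 runs 3, rem=1, quantum used, demote→Q1. Q0=[P2,P3,P4] Q1=[P1] Q2=[]
t=3-5: P2@Q0 runs 2, rem=2, I/O yield, promote→Q0. Q0=[P3,P4,P2] Q1=[P1] Q2=[]
t=5-8: P3@Q0 runs 3, rem=9, quantum used, demote→Q1. Q0=[P4,P2] Q1=[P1,P3] Q2=[]
t=8-9: P4@Q0 runs 1, rem=4, I/O yield, promote→Q0. Q0=[P2,P4] Q1=[P1,P3] Q2=[]
t=9-11: P2@Q0 runs 2, rem=0, completes. Q0=[P4] Q1=[P1,P3] Q2=[]
t=11-12: P4@Q0 runs 1, rem=3, I/O yield, promote→Q0. Q0=[P4] Q1=[P1,P3] Q2=[]
t=12-13: P4@Q0 runs 1, rem=2, I/O yield, promote→Q0. Q0=[P4] Q1=[P1,P3] Q2=[]
t=13-14: P4@Q0 runs 1, rem=1, I/O yield, promote→Q0. Q0=[P4] Q1=[P1,P3] Q2=[]
t=14-15: P4@Q0 runs 1, rem=0, completes. Q0=[] Q1=[P1,P3] Q2=[]
t=15-16: P1@Q1 runs 1, rem=0, completes. Q0=[] Q1=[P3] Q2=[]
t=16-22: P3@Q1 runs 6, rem=3, quantum used, demote→Q2. Q0=[] Q1=[] Q2=[P3]
t=22-25: P3@Q2 runs 3, rem=0, completes. Q0=[] Q1=[] Q2=[]

Answer: 0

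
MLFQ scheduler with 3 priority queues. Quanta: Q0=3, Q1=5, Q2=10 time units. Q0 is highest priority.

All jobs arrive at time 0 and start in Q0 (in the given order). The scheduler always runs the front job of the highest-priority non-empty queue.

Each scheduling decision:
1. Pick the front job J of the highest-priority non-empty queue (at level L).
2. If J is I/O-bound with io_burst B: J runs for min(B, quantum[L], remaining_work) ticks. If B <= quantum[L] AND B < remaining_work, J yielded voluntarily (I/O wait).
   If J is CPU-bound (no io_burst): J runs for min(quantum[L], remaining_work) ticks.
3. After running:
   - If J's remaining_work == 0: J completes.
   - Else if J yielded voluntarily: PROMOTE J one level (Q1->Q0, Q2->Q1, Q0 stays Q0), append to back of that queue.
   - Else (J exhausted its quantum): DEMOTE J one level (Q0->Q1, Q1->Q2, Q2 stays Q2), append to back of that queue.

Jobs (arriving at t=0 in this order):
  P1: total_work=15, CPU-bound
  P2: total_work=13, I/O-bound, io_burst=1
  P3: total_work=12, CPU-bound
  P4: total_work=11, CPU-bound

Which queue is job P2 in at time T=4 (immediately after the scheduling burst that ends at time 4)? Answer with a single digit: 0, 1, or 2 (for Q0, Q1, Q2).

Answer: 0

Derivation:
t=0-3: P1@Q0 runs 3, rem=12, quantum used, demote→Q1. Q0=[P2,P3,P4] Q1=[P1] Q2=[]
t=3-4: P2@Q0 runs 1, rem=12, I/O yield, promote→Q0. Q0=[P3,P4,P2] Q1=[P1] Q2=[]
t=4-7: P3@Q0 runs 3, rem=9, quantum used, demote→Q1. Q0=[P4,P2] Q1=[P1,P3] Q2=[]
t=7-10: P4@Q0 runs 3, rem=8, quantum used, demote→Q1. Q0=[P2] Q1=[P1,P3,P4] Q2=[]
t=10-11: P2@Q0 runs 1, rem=11, I/O yield, promote→Q0. Q0=[P2] Q1=[P1,P3,P4] Q2=[]
t=11-12: P2@Q0 runs 1, rem=10, I/O yield, promote→Q0. Q0=[P2] Q1=[P1,P3,P4] Q2=[]
t=12-13: P2@Q0 runs 1, rem=9, I/O yield, promote→Q0. Q0=[P2] Q1=[P1,P3,P4] Q2=[]
t=13-14: P2@Q0 runs 1, rem=8, I/O yield, promote→Q0. Q0=[P2] Q1=[P1,P3,P4] Q2=[]
t=14-15: P2@Q0 runs 1, rem=7, I/O yield, promote→Q0. Q0=[P2] Q1=[P1,P3,P4] Q2=[]
t=15-16: P2@Q0 runs 1, rem=6, I/O yield, promote→Q0. Q0=[P2] Q1=[P1,P3,P4] Q2=[]
t=16-17: P2@Q0 runs 1, rem=5, I/O yield, promote→Q0. Q0=[P2] Q1=[P1,P3,P4] Q2=[]
t=17-18: P2@Q0 runs 1, rem=4, I/O yield, promote→Q0. Q0=[P2] Q1=[P1,P3,P4] Q2=[]
t=18-19: P2@Q0 runs 1, rem=3, I/O yield, promote→Q0. Q0=[P2] Q1=[P1,P3,P4] Q2=[]
t=19-20: P2@Q0 runs 1, rem=2, I/O yield, promote→Q0. Q0=[P2] Q1=[P1,P3,P4] Q2=[]
t=20-21: P2@Q0 runs 1, rem=1, I/O yield, promote→Q0. Q0=[P2] Q1=[P1,P3,P4] Q2=[]
t=21-22: P2@Q0 runs 1, rem=0, completes. Q0=[] Q1=[P1,P3,P4] Q2=[]
t=22-27: P1@Q1 runs 5, rem=7, quantum used, demote→Q2. Q0=[] Q1=[P3,P4] Q2=[P1]
t=27-32: P3@Q1 runs 5, rem=4, quantum used, demote→Q2. Q0=[] Q1=[P4] Q2=[P1,P3]
t=32-37: P4@Q1 runs 5, rem=3, quantum used, demote→Q2. Q0=[] Q1=[] Q2=[P1,P3,P4]
t=37-44: P1@Q2 runs 7, rem=0, completes. Q0=[] Q1=[] Q2=[P3,P4]
t=44-48: P3@Q2 runs 4, rem=0, completes. Q0=[] Q1=[] Q2=[P4]
t=48-51: P4@Q2 runs 3, rem=0, completes. Q0=[] Q1=[] Q2=[]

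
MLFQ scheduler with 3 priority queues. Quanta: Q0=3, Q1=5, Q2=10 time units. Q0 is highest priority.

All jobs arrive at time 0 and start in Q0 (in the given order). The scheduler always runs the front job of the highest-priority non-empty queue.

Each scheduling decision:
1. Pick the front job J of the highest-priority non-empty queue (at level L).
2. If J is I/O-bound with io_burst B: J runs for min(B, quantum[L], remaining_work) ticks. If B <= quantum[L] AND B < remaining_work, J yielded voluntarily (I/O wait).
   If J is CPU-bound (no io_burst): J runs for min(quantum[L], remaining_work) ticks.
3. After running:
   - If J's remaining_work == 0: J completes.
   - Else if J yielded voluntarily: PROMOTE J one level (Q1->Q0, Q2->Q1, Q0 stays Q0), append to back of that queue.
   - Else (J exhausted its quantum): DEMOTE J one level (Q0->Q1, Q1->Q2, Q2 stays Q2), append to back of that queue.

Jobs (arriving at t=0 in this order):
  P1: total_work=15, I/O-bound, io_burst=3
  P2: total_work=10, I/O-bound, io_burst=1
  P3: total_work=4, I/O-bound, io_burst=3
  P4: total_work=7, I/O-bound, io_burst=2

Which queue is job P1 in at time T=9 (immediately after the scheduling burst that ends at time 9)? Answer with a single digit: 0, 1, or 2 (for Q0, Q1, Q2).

t=0-3: P1@Q0 runs 3, rem=12, I/O yield, promote→Q0. Q0=[P2,P3,P4,P1] Q1=[] Q2=[]
t=3-4: P2@Q0 runs 1, rem=9, I/O yield, promote→Q0. Q0=[P3,P4,P1,P2] Q1=[] Q2=[]
t=4-7: P3@Q0 runs 3, rem=1, I/O yield, promote→Q0. Q0=[P4,P1,P2,P3] Q1=[] Q2=[]
t=7-9: P4@Q0 runs 2, rem=5, I/O yield, promote→Q0. Q0=[P1,P2,P3,P4] Q1=[] Q2=[]
t=9-12: P1@Q0 runs 3, rem=9, I/O yield, promote→Q0. Q0=[P2,P3,P4,P1] Q1=[] Q2=[]
t=12-13: P2@Q0 runs 1, rem=8, I/O yield, promote→Q0. Q0=[P3,P4,P1,P2] Q1=[] Q2=[]
t=13-14: P3@Q0 runs 1, rem=0, completes. Q0=[P4,P1,P2] Q1=[] Q2=[]
t=14-16: P4@Q0 runs 2, rem=3, I/O yield, promote→Q0. Q0=[P1,P2,P4] Q1=[] Q2=[]
t=16-19: P1@Q0 runs 3, rem=6, I/O yield, promote→Q0. Q0=[P2,P4,P1] Q1=[] Q2=[]
t=19-20: P2@Q0 runs 1, rem=7, I/O yield, promote→Q0. Q0=[P4,P1,P2] Q1=[] Q2=[]
t=20-22: P4@Q0 runs 2, rem=1, I/O yield, promote→Q0. Q0=[P1,P2,P4] Q1=[] Q2=[]
t=22-25: P1@Q0 runs 3, rem=3, I/O yield, promote→Q0. Q0=[P2,P4,P1] Q1=[] Q2=[]
t=25-26: P2@Q0 runs 1, rem=6, I/O yield, promote→Q0. Q0=[P4,P1,P2] Q1=[] Q2=[]
t=26-27: P4@Q0 runs 1, rem=0, completes. Q0=[P1,P2] Q1=[] Q2=[]
t=27-30: P1@Q0 runs 3, rem=0, completes. Q0=[P2] Q1=[] Q2=[]
t=30-31: P2@Q0 runs 1, rem=5, I/O yield, promote→Q0. Q0=[P2] Q1=[] Q2=[]
t=31-32: P2@Q0 runs 1, rem=4, I/O yield, promote→Q0. Q0=[P2] Q1=[] Q2=[]
t=32-33: P2@Q0 runs 1, rem=3, I/O yield, promote→Q0. Q0=[P2] Q1=[] Q2=[]
t=33-34: P2@Q0 runs 1, rem=2, I/O yield, promote→Q0. Q0=[P2] Q1=[] Q2=[]
t=34-35: P2@Q0 runs 1, rem=1, I/O yield, promote→Q0. Q0=[P2] Q1=[] Q2=[]
t=35-36: P2@Q0 runs 1, rem=0, completes. Q0=[] Q1=[] Q2=[]

Answer: 0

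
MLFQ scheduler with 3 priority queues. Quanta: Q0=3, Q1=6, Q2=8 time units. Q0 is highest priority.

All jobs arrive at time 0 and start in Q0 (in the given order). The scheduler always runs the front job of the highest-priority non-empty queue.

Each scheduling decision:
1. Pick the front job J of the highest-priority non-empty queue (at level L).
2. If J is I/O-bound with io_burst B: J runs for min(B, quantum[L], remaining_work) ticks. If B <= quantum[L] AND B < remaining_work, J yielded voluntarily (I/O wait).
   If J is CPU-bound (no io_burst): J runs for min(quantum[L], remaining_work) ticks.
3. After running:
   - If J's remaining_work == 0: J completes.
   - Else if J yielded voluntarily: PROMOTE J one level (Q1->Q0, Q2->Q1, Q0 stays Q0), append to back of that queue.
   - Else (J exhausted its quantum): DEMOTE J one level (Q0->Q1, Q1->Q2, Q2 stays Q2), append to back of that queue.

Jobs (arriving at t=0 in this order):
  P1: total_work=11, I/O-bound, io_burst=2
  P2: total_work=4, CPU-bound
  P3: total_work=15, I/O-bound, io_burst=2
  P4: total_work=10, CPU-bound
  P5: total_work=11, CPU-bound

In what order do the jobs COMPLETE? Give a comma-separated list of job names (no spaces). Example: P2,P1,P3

t=0-2: P1@Q0 runs 2, rem=9, I/O yield, promote→Q0. Q0=[P2,P3,P4,P5,P1] Q1=[] Q2=[]
t=2-5: P2@Q0 runs 3, rem=1, quantum used, demote→Q1. Q0=[P3,P4,P5,P1] Q1=[P2] Q2=[]
t=5-7: P3@Q0 runs 2, rem=13, I/O yield, promote→Q0. Q0=[P4,P5,P1,P3] Q1=[P2] Q2=[]
t=7-10: P4@Q0 runs 3, rem=7, quantum used, demote→Q1. Q0=[P5,P1,P3] Q1=[P2,P4] Q2=[]
t=10-13: P5@Q0 runs 3, rem=8, quantum used, demote→Q1. Q0=[P1,P3] Q1=[P2,P4,P5] Q2=[]
t=13-15: P1@Q0 runs 2, rem=7, I/O yield, promote→Q0. Q0=[P3,P1] Q1=[P2,P4,P5] Q2=[]
t=15-17: P3@Q0 runs 2, rem=11, I/O yield, promote→Q0. Q0=[P1,P3] Q1=[P2,P4,P5] Q2=[]
t=17-19: P1@Q0 runs 2, rem=5, I/O yield, promote→Q0. Q0=[P3,P1] Q1=[P2,P4,P5] Q2=[]
t=19-21: P3@Q0 runs 2, rem=9, I/O yield, promote→Q0. Q0=[P1,P3] Q1=[P2,P4,P5] Q2=[]
t=21-23: P1@Q0 runs 2, rem=3, I/O yield, promote→Q0. Q0=[P3,P1] Q1=[P2,P4,P5] Q2=[]
t=23-25: P3@Q0 runs 2, rem=7, I/O yield, promote→Q0. Q0=[P1,P3] Q1=[P2,P4,P5] Q2=[]
t=25-27: P1@Q0 runs 2, rem=1, I/O yield, promote→Q0. Q0=[P3,P1] Q1=[P2,P4,P5] Q2=[]
t=27-29: P3@Q0 runs 2, rem=5, I/O yield, promote→Q0. Q0=[P1,P3] Q1=[P2,P4,P5] Q2=[]
t=29-30: P1@Q0 runs 1, rem=0, completes. Q0=[P3] Q1=[P2,P4,P5] Q2=[]
t=30-32: P3@Q0 runs 2, rem=3, I/O yield, promote→Q0. Q0=[P3] Q1=[P2,P4,P5] Q2=[]
t=32-34: P3@Q0 runs 2, rem=1, I/O yield, promote→Q0. Q0=[P3] Q1=[P2,P4,P5] Q2=[]
t=34-35: P3@Q0 runs 1, rem=0, completes. Q0=[] Q1=[P2,P4,P5] Q2=[]
t=35-36: P2@Q1 runs 1, rem=0, completes. Q0=[] Q1=[P4,P5] Q2=[]
t=36-42: P4@Q1 runs 6, rem=1, quantum used, demote→Q2. Q0=[] Q1=[P5] Q2=[P4]
t=42-48: P5@Q1 runs 6, rem=2, quantum used, demote→Q2. Q0=[] Q1=[] Q2=[P4,P5]
t=48-49: P4@Q2 runs 1, rem=0, completes. Q0=[] Q1=[] Q2=[P5]
t=49-51: P5@Q2 runs 2, rem=0, completes. Q0=[] Q1=[] Q2=[]

Answer: P1,P3,P2,P4,P5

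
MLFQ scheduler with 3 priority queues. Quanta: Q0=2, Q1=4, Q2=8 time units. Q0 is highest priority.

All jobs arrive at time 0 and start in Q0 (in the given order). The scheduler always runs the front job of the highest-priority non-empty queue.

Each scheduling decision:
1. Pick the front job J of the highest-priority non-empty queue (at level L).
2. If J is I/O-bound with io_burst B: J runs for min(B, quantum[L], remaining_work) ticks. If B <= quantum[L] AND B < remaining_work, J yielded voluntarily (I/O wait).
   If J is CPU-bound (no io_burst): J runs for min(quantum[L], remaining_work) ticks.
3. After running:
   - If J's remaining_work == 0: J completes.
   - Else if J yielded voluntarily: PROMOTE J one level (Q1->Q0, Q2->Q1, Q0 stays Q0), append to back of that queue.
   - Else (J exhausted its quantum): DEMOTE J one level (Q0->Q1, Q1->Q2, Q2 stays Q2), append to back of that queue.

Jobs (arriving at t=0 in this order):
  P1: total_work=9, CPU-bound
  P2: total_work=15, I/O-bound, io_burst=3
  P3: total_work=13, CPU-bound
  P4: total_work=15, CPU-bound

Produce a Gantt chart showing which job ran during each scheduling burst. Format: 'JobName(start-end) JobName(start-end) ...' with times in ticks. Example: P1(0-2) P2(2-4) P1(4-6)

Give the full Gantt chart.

Answer: P1(0-2) P2(2-4) P3(4-6) P4(6-8) P1(8-12) P2(12-15) P2(15-17) P3(17-21) P4(21-25) P2(25-28) P2(28-30) P2(30-33) P1(33-36) P3(36-43) P4(43-51) P4(51-52)

Derivation:
t=0-2: P1@Q0 runs 2, rem=7, quantum used, demote→Q1. Q0=[P2,P3,P4] Q1=[P1] Q2=[]
t=2-4: P2@Q0 runs 2, rem=13, quantum used, demote→Q1. Q0=[P3,P4] Q1=[P1,P2] Q2=[]
t=4-6: P3@Q0 runs 2, rem=11, quantum used, demote→Q1. Q0=[P4] Q1=[P1,P2,P3] Q2=[]
t=6-8: P4@Q0 runs 2, rem=13, quantum used, demote→Q1. Q0=[] Q1=[P1,P2,P3,P4] Q2=[]
t=8-12: P1@Q1 runs 4, rem=3, quantum used, demote→Q2. Q0=[] Q1=[P2,P3,P4] Q2=[P1]
t=12-15: P2@Q1 runs 3, rem=10, I/O yield, promote→Q0. Q0=[P2] Q1=[P3,P4] Q2=[P1]
t=15-17: P2@Q0 runs 2, rem=8, quantum used, demote→Q1. Q0=[] Q1=[P3,P4,P2] Q2=[P1]
t=17-21: P3@Q1 runs 4, rem=7, quantum used, demote→Q2. Q0=[] Q1=[P4,P2] Q2=[P1,P3]
t=21-25: P4@Q1 runs 4, rem=9, quantum used, demote→Q2. Q0=[] Q1=[P2] Q2=[P1,P3,P4]
t=25-28: P2@Q1 runs 3, rem=5, I/O yield, promote→Q0. Q0=[P2] Q1=[] Q2=[P1,P3,P4]
t=28-30: P2@Q0 runs 2, rem=3, quantum used, demote→Q1. Q0=[] Q1=[P2] Q2=[P1,P3,P4]
t=30-33: P2@Q1 runs 3, rem=0, completes. Q0=[] Q1=[] Q2=[P1,P3,P4]
t=33-36: P1@Q2 runs 3, rem=0, completes. Q0=[] Q1=[] Q2=[P3,P4]
t=36-43: P3@Q2 runs 7, rem=0, completes. Q0=[] Q1=[] Q2=[P4]
t=43-51: P4@Q2 runs 8, rem=1, quantum used, demote→Q2. Q0=[] Q1=[] Q2=[P4]
t=51-52: P4@Q2 runs 1, rem=0, completes. Q0=[] Q1=[] Q2=[]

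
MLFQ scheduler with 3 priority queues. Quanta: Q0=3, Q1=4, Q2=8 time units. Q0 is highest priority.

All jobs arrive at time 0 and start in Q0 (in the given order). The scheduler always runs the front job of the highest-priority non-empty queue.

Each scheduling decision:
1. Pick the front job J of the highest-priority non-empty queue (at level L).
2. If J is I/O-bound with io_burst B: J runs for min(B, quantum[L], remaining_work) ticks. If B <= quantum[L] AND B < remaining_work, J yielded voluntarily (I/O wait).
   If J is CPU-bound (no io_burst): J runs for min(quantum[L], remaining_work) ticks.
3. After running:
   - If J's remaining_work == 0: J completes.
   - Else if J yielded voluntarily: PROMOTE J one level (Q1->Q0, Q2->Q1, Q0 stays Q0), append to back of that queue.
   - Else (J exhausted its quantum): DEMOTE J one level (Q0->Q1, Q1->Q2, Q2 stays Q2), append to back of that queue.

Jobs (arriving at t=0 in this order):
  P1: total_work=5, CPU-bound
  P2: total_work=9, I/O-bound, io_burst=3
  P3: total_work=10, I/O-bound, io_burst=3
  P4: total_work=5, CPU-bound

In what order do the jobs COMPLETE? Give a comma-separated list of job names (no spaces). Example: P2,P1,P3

t=0-3: P1@Q0 runs 3, rem=2, quantum used, demote→Q1. Q0=[P2,P3,P4] Q1=[P1] Q2=[]
t=3-6: P2@Q0 runs 3, rem=6, I/O yield, promote→Q0. Q0=[P3,P4,P2] Q1=[P1] Q2=[]
t=6-9: P3@Q0 runs 3, rem=7, I/O yield, promote→Q0. Q0=[P4,P2,P3] Q1=[P1] Q2=[]
t=9-12: P4@Q0 runs 3, rem=2, quantum used, demote→Q1. Q0=[P2,P3] Q1=[P1,P4] Q2=[]
t=12-15: P2@Q0 runs 3, rem=3, I/O yield, promote→Q0. Q0=[P3,P2] Q1=[P1,P4] Q2=[]
t=15-18: P3@Q0 runs 3, rem=4, I/O yield, promote→Q0. Q0=[P2,P3] Q1=[P1,P4] Q2=[]
t=18-21: P2@Q0 runs 3, rem=0, completes. Q0=[P3] Q1=[P1,P4] Q2=[]
t=21-24: P3@Q0 runs 3, rem=1, I/O yield, promote→Q0. Q0=[P3] Q1=[P1,P4] Q2=[]
t=24-25: P3@Q0 runs 1, rem=0, completes. Q0=[] Q1=[P1,P4] Q2=[]
t=25-27: P1@Q1 runs 2, rem=0, completes. Q0=[] Q1=[P4] Q2=[]
t=27-29: P4@Q1 runs 2, rem=0, completes. Q0=[] Q1=[] Q2=[]

Answer: P2,P3,P1,P4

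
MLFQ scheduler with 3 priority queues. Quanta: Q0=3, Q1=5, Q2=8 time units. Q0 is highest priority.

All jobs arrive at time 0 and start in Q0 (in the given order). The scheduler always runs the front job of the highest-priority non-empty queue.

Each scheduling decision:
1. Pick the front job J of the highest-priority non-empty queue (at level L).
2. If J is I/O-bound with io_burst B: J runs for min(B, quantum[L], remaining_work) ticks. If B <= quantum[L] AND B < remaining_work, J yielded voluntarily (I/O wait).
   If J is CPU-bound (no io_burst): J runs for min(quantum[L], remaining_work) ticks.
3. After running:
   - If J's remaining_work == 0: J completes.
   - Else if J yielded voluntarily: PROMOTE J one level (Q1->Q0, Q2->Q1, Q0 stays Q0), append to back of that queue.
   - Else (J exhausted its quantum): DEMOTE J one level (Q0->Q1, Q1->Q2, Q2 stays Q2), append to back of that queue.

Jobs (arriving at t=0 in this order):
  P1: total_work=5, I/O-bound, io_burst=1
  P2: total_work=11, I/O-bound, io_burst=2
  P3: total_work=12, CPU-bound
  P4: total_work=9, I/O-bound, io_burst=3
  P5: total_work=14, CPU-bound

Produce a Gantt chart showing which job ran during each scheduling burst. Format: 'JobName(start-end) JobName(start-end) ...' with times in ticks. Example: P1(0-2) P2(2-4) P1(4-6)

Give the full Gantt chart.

t=0-1: P1@Q0 runs 1, rem=4, I/O yield, promote→Q0. Q0=[P2,P3,P4,P5,P1] Q1=[] Q2=[]
t=1-3: P2@Q0 runs 2, rem=9, I/O yield, promote→Q0. Q0=[P3,P4,P5,P1,P2] Q1=[] Q2=[]
t=3-6: P3@Q0 runs 3, rem=9, quantum used, demote→Q1. Q0=[P4,P5,P1,P2] Q1=[P3] Q2=[]
t=6-9: P4@Q0 runs 3, rem=6, I/O yield, promote→Q0. Q0=[P5,P1,P2,P4] Q1=[P3] Q2=[]
t=9-12: P5@Q0 runs 3, rem=11, quantum used, demote→Q1. Q0=[P1,P2,P4] Q1=[P3,P5] Q2=[]
t=12-13: P1@Q0 runs 1, rem=3, I/O yield, promote→Q0. Q0=[P2,P4,P1] Q1=[P3,P5] Q2=[]
t=13-15: P2@Q0 runs 2, rem=7, I/O yield, promote→Q0. Q0=[P4,P1,P2] Q1=[P3,P5] Q2=[]
t=15-18: P4@Q0 runs 3, rem=3, I/O yield, promote→Q0. Q0=[P1,P2,P4] Q1=[P3,P5] Q2=[]
t=18-19: P1@Q0 runs 1, rem=2, I/O yield, promote→Q0. Q0=[P2,P4,P1] Q1=[P3,P5] Q2=[]
t=19-21: P2@Q0 runs 2, rem=5, I/O yield, promote→Q0. Q0=[P4,P1,P2] Q1=[P3,P5] Q2=[]
t=21-24: P4@Q0 runs 3, rem=0, completes. Q0=[P1,P2] Q1=[P3,P5] Q2=[]
t=24-25: P1@Q0 runs 1, rem=1, I/O yield, promote→Q0. Q0=[P2,P1] Q1=[P3,P5] Q2=[]
t=25-27: P2@Q0 runs 2, rem=3, I/O yield, promote→Q0. Q0=[P1,P2] Q1=[P3,P5] Q2=[]
t=27-28: P1@Q0 runs 1, rem=0, completes. Q0=[P2] Q1=[P3,P5] Q2=[]
t=28-30: P2@Q0 runs 2, rem=1, I/O yield, promote→Q0. Q0=[P2] Q1=[P3,P5] Q2=[]
t=30-31: P2@Q0 runs 1, rem=0, completes. Q0=[] Q1=[P3,P5] Q2=[]
t=31-36: P3@Q1 runs 5, rem=4, quantum used, demote→Q2. Q0=[] Q1=[P5] Q2=[P3]
t=36-41: P5@Q1 runs 5, rem=6, quantum used, demote→Q2. Q0=[] Q1=[] Q2=[P3,P5]
t=41-45: P3@Q2 runs 4, rem=0, completes. Q0=[] Q1=[] Q2=[P5]
t=45-51: P5@Q2 runs 6, rem=0, completes. Q0=[] Q1=[] Q2=[]

Answer: P1(0-1) P2(1-3) P3(3-6) P4(6-9) P5(9-12) P1(12-13) P2(13-15) P4(15-18) P1(18-19) P2(19-21) P4(21-24) P1(24-25) P2(25-27) P1(27-28) P2(28-30) P2(30-31) P3(31-36) P5(36-41) P3(41-45) P5(45-51)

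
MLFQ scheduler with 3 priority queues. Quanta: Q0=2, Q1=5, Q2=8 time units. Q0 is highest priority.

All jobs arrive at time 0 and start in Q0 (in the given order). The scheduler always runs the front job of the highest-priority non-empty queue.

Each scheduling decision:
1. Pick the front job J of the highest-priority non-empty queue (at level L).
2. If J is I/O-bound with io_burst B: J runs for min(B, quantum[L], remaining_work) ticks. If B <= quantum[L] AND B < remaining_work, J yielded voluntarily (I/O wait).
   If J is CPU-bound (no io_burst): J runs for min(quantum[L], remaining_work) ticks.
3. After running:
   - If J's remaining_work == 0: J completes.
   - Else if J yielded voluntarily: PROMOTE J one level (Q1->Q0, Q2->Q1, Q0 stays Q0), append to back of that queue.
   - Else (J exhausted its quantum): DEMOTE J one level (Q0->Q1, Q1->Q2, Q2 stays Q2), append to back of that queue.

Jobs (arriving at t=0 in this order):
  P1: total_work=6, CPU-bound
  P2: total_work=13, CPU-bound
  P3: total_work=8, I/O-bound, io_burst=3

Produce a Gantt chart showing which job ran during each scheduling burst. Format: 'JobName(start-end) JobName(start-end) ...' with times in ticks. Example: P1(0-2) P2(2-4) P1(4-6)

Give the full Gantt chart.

t=0-2: P1@Q0 runs 2, rem=4, quantum used, demote→Q1. Q0=[P2,P3] Q1=[P1] Q2=[]
t=2-4: P2@Q0 runs 2, rem=11, quantum used, demote→Q1. Q0=[P3] Q1=[P1,P2] Q2=[]
t=4-6: P3@Q0 runs 2, rem=6, quantum used, demote→Q1. Q0=[] Q1=[P1,P2,P3] Q2=[]
t=6-10: P1@Q1 runs 4, rem=0, completes. Q0=[] Q1=[P2,P3] Q2=[]
t=10-15: P2@Q1 runs 5, rem=6, quantum used, demote→Q2. Q0=[] Q1=[P3] Q2=[P2]
t=15-18: P3@Q1 runs 3, rem=3, I/O yield, promote→Q0. Q0=[P3] Q1=[] Q2=[P2]
t=18-20: P3@Q0 runs 2, rem=1, quantum used, demote→Q1. Q0=[] Q1=[P3] Q2=[P2]
t=20-21: P3@Q1 runs 1, rem=0, completes. Q0=[] Q1=[] Q2=[P2]
t=21-27: P2@Q2 runs 6, rem=0, completes. Q0=[] Q1=[] Q2=[]

Answer: P1(0-2) P2(2-4) P3(4-6) P1(6-10) P2(10-15) P3(15-18) P3(18-20) P3(20-21) P2(21-27)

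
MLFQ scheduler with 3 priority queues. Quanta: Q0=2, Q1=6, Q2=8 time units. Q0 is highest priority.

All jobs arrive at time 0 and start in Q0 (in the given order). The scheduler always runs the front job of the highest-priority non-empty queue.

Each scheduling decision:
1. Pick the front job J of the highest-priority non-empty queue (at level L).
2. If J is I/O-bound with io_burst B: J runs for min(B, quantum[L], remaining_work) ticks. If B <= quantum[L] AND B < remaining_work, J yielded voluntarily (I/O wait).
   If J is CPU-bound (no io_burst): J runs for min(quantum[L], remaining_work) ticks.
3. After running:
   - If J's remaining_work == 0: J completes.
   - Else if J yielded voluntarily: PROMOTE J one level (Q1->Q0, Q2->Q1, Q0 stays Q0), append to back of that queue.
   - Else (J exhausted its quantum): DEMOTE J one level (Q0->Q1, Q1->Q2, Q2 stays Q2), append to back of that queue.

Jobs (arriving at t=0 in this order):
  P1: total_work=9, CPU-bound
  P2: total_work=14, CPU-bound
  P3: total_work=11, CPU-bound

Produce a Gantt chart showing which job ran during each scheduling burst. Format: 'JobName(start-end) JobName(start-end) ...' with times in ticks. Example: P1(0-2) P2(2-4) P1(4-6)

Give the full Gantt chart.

Answer: P1(0-2) P2(2-4) P3(4-6) P1(6-12) P2(12-18) P3(18-24) P1(24-25) P2(25-31) P3(31-34)

Derivation:
t=0-2: P1@Q0 runs 2, rem=7, quantum used, demote→Q1. Q0=[P2,P3] Q1=[P1] Q2=[]
t=2-4: P2@Q0 runs 2, rem=12, quantum used, demote→Q1. Q0=[P3] Q1=[P1,P2] Q2=[]
t=4-6: P3@Q0 runs 2, rem=9, quantum used, demote→Q1. Q0=[] Q1=[P1,P2,P3] Q2=[]
t=6-12: P1@Q1 runs 6, rem=1, quantum used, demote→Q2. Q0=[] Q1=[P2,P3] Q2=[P1]
t=12-18: P2@Q1 runs 6, rem=6, quantum used, demote→Q2. Q0=[] Q1=[P3] Q2=[P1,P2]
t=18-24: P3@Q1 runs 6, rem=3, quantum used, demote→Q2. Q0=[] Q1=[] Q2=[P1,P2,P3]
t=24-25: P1@Q2 runs 1, rem=0, completes. Q0=[] Q1=[] Q2=[P2,P3]
t=25-31: P2@Q2 runs 6, rem=0, completes. Q0=[] Q1=[] Q2=[P3]
t=31-34: P3@Q2 runs 3, rem=0, completes. Q0=[] Q1=[] Q2=[]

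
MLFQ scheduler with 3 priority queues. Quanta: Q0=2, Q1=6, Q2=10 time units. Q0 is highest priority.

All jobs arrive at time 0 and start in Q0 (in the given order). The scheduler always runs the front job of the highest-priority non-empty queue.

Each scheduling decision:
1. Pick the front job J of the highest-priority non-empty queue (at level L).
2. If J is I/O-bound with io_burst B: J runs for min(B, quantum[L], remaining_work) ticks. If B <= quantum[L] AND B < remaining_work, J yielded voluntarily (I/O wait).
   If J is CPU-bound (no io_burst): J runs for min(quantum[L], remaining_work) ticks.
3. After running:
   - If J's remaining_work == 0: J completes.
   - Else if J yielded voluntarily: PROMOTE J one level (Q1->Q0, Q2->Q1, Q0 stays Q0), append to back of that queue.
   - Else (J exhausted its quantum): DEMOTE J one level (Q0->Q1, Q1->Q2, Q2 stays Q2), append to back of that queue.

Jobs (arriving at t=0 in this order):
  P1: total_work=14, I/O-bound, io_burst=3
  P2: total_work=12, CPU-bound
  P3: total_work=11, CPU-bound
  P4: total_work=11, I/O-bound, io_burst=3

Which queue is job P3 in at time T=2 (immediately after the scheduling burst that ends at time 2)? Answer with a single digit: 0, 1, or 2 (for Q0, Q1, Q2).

Answer: 0

Derivation:
t=0-2: P1@Q0 runs 2, rem=12, quantum used, demote→Q1. Q0=[P2,P3,P4] Q1=[P1] Q2=[]
t=2-4: P2@Q0 runs 2, rem=10, quantum used, demote→Q1. Q0=[P3,P4] Q1=[P1,P2] Q2=[]
t=4-6: P3@Q0 runs 2, rem=9, quantum used, demote→Q1. Q0=[P4] Q1=[P1,P2,P3] Q2=[]
t=6-8: P4@Q0 runs 2, rem=9, quantum used, demote→Q1. Q0=[] Q1=[P1,P2,P3,P4] Q2=[]
t=8-11: P1@Q1 runs 3, rem=9, I/O yield, promote→Q0. Q0=[P1] Q1=[P2,P3,P4] Q2=[]
t=11-13: P1@Q0 runs 2, rem=7, quantum used, demote→Q1. Q0=[] Q1=[P2,P3,P4,P1] Q2=[]
t=13-19: P2@Q1 runs 6, rem=4, quantum used, demote→Q2. Q0=[] Q1=[P3,P4,P1] Q2=[P2]
t=19-25: P3@Q1 runs 6, rem=3, quantum used, demote→Q2. Q0=[] Q1=[P4,P1] Q2=[P2,P3]
t=25-28: P4@Q1 runs 3, rem=6, I/O yield, promote→Q0. Q0=[P4] Q1=[P1] Q2=[P2,P3]
t=28-30: P4@Q0 runs 2, rem=4, quantum used, demote→Q1. Q0=[] Q1=[P1,P4] Q2=[P2,P3]
t=30-33: P1@Q1 runs 3, rem=4, I/O yield, promote→Q0. Q0=[P1] Q1=[P4] Q2=[P2,P3]
t=33-35: P1@Q0 runs 2, rem=2, quantum used, demote→Q1. Q0=[] Q1=[P4,P1] Q2=[P2,P3]
t=35-38: P4@Q1 runs 3, rem=1, I/O yield, promote→Q0. Q0=[P4] Q1=[P1] Q2=[P2,P3]
t=38-39: P4@Q0 runs 1, rem=0, completes. Q0=[] Q1=[P1] Q2=[P2,P3]
t=39-41: P1@Q1 runs 2, rem=0, completes. Q0=[] Q1=[] Q2=[P2,P3]
t=41-45: P2@Q2 runs 4, rem=0, completes. Q0=[] Q1=[] Q2=[P3]
t=45-48: P3@Q2 runs 3, rem=0, completes. Q0=[] Q1=[] Q2=[]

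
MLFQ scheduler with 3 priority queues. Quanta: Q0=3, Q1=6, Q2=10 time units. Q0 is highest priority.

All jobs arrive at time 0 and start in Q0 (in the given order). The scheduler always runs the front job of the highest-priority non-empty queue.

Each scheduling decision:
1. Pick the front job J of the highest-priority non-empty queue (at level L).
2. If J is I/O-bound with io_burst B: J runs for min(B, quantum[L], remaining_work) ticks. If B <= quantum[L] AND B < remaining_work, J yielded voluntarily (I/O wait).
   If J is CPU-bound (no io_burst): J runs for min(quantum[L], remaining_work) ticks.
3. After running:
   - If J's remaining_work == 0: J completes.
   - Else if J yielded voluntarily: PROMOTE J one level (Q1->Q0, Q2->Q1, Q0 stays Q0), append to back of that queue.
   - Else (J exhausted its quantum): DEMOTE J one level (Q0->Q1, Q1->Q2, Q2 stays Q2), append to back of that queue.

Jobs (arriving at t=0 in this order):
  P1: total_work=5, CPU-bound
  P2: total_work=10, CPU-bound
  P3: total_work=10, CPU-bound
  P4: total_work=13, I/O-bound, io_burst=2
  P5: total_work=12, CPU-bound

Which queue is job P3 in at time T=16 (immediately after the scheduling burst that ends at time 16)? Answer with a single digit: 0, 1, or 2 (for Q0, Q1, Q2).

t=0-3: P1@Q0 runs 3, rem=2, quantum used, demote→Q1. Q0=[P2,P3,P4,P5] Q1=[P1] Q2=[]
t=3-6: P2@Q0 runs 3, rem=7, quantum used, demote→Q1. Q0=[P3,P4,P5] Q1=[P1,P2] Q2=[]
t=6-9: P3@Q0 runs 3, rem=7, quantum used, demote→Q1. Q0=[P4,P5] Q1=[P1,P2,P3] Q2=[]
t=9-11: P4@Q0 runs 2, rem=11, I/O yield, promote→Q0. Q0=[P5,P4] Q1=[P1,P2,P3] Q2=[]
t=11-14: P5@Q0 runs 3, rem=9, quantum used, demote→Q1. Q0=[P4] Q1=[P1,P2,P3,P5] Q2=[]
t=14-16: P4@Q0 runs 2, rem=9, I/O yield, promote→Q0. Q0=[P4] Q1=[P1,P2,P3,P5] Q2=[]
t=16-18: P4@Q0 runs 2, rem=7, I/O yield, promote→Q0. Q0=[P4] Q1=[P1,P2,P3,P5] Q2=[]
t=18-20: P4@Q0 runs 2, rem=5, I/O yield, promote→Q0. Q0=[P4] Q1=[P1,P2,P3,P5] Q2=[]
t=20-22: P4@Q0 runs 2, rem=3, I/O yield, promote→Q0. Q0=[P4] Q1=[P1,P2,P3,P5] Q2=[]
t=22-24: P4@Q0 runs 2, rem=1, I/O yield, promote→Q0. Q0=[P4] Q1=[P1,P2,P3,P5] Q2=[]
t=24-25: P4@Q0 runs 1, rem=0, completes. Q0=[] Q1=[P1,P2,P3,P5] Q2=[]
t=25-27: P1@Q1 runs 2, rem=0, completes. Q0=[] Q1=[P2,P3,P5] Q2=[]
t=27-33: P2@Q1 runs 6, rem=1, quantum used, demote→Q2. Q0=[] Q1=[P3,P5] Q2=[P2]
t=33-39: P3@Q1 runs 6, rem=1, quantum used, demote→Q2. Q0=[] Q1=[P5] Q2=[P2,P3]
t=39-45: P5@Q1 runs 6, rem=3, quantum used, demote→Q2. Q0=[] Q1=[] Q2=[P2,P3,P5]
t=45-46: P2@Q2 runs 1, rem=0, completes. Q0=[] Q1=[] Q2=[P3,P5]
t=46-47: P3@Q2 runs 1, rem=0, completes. Q0=[] Q1=[] Q2=[P5]
t=47-50: P5@Q2 runs 3, rem=0, completes. Q0=[] Q1=[] Q2=[]

Answer: 1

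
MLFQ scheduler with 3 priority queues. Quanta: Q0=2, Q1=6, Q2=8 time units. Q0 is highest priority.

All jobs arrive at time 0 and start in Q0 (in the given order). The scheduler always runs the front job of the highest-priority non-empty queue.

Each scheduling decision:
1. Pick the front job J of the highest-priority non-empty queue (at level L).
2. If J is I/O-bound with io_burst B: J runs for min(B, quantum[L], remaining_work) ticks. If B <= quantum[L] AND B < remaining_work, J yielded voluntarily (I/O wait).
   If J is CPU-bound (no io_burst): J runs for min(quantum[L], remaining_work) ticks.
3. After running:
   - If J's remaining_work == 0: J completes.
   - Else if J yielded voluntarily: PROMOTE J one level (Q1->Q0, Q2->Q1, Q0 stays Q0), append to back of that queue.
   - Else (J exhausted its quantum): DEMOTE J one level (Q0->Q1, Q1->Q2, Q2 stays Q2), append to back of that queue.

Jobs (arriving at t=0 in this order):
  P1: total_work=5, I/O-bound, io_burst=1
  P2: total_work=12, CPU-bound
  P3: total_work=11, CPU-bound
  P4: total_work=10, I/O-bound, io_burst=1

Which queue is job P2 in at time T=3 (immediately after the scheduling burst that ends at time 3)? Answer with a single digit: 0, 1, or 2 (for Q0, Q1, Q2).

t=0-1: P1@Q0 runs 1, rem=4, I/O yield, promote→Q0. Q0=[P2,P3,P4,P1] Q1=[] Q2=[]
t=1-3: P2@Q0 runs 2, rem=10, quantum used, demote→Q1. Q0=[P3,P4,P1] Q1=[P2] Q2=[]
t=3-5: P3@Q0 runs 2, rem=9, quantum used, demote→Q1. Q0=[P4,P1] Q1=[P2,P3] Q2=[]
t=5-6: P4@Q0 runs 1, rem=9, I/O yield, promote→Q0. Q0=[P1,P4] Q1=[P2,P3] Q2=[]
t=6-7: P1@Q0 runs 1, rem=3, I/O yield, promote→Q0. Q0=[P4,P1] Q1=[P2,P3] Q2=[]
t=7-8: P4@Q0 runs 1, rem=8, I/O yield, promote→Q0. Q0=[P1,P4] Q1=[P2,P3] Q2=[]
t=8-9: P1@Q0 runs 1, rem=2, I/O yield, promote→Q0. Q0=[P4,P1] Q1=[P2,P3] Q2=[]
t=9-10: P4@Q0 runs 1, rem=7, I/O yield, promote→Q0. Q0=[P1,P4] Q1=[P2,P3] Q2=[]
t=10-11: P1@Q0 runs 1, rem=1, I/O yield, promote→Q0. Q0=[P4,P1] Q1=[P2,P3] Q2=[]
t=11-12: P4@Q0 runs 1, rem=6, I/O yield, promote→Q0. Q0=[P1,P4] Q1=[P2,P3] Q2=[]
t=12-13: P1@Q0 runs 1, rem=0, completes. Q0=[P4] Q1=[P2,P3] Q2=[]
t=13-14: P4@Q0 runs 1, rem=5, I/O yield, promote→Q0. Q0=[P4] Q1=[P2,P3] Q2=[]
t=14-15: P4@Q0 runs 1, rem=4, I/O yield, promote→Q0. Q0=[P4] Q1=[P2,P3] Q2=[]
t=15-16: P4@Q0 runs 1, rem=3, I/O yield, promote→Q0. Q0=[P4] Q1=[P2,P3] Q2=[]
t=16-17: P4@Q0 runs 1, rem=2, I/O yield, promote→Q0. Q0=[P4] Q1=[P2,P3] Q2=[]
t=17-18: P4@Q0 runs 1, rem=1, I/O yield, promote→Q0. Q0=[P4] Q1=[P2,P3] Q2=[]
t=18-19: P4@Q0 runs 1, rem=0, completes. Q0=[] Q1=[P2,P3] Q2=[]
t=19-25: P2@Q1 runs 6, rem=4, quantum used, demote→Q2. Q0=[] Q1=[P3] Q2=[P2]
t=25-31: P3@Q1 runs 6, rem=3, quantum used, demote→Q2. Q0=[] Q1=[] Q2=[P2,P3]
t=31-35: P2@Q2 runs 4, rem=0, completes. Q0=[] Q1=[] Q2=[P3]
t=35-38: P3@Q2 runs 3, rem=0, completes. Q0=[] Q1=[] Q2=[]

Answer: 1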